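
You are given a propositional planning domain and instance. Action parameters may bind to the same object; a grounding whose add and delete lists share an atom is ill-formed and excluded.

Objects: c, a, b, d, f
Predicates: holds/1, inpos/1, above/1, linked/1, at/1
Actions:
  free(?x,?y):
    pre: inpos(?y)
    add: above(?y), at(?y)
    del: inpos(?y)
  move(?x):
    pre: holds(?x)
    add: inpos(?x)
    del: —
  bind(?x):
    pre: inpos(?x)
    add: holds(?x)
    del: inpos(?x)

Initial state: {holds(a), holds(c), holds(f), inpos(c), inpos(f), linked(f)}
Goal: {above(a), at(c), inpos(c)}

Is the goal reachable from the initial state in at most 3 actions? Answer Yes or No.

1. free(c,c)  →  {above(c), at(c), holds(a), holds(c), holds(f), inpos(f), linked(f)}
2. move(c)  →  {above(c), at(c), holds(a), holds(c), holds(f), inpos(c), inpos(f), linked(f)}
3. move(a)  →  {above(c), at(c), holds(a), holds(c), holds(f), inpos(a), inpos(c), inpos(f), linked(f)}
4. free(c,a)  →  {above(a), above(c), at(a), at(c), holds(a), holds(c), holds(f), inpos(c), inpos(f), linked(f)}
optimal plan length = 4; 4 > 3

No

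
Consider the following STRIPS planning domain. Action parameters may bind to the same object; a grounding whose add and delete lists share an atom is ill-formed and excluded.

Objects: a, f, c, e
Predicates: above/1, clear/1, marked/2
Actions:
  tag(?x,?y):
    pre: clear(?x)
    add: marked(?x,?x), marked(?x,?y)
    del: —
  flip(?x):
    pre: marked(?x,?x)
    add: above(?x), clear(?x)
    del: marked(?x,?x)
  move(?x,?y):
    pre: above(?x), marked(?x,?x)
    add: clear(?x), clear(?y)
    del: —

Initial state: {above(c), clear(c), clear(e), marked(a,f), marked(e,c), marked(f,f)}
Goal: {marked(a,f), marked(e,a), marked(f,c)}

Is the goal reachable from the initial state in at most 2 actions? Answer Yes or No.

1. tag(e,a)  →  {above(c), clear(c), clear(e), marked(a,f), marked(e,a), marked(e,c), marked(e,e), marked(f,f)}
2. flip(f)  →  {above(c), above(f), clear(c), clear(e), clear(f), marked(a,f), marked(e,a), marked(e,c), marked(e,e)}
3. tag(f,c)  →  {above(c), above(f), clear(c), clear(e), clear(f), marked(a,f), marked(e,a), marked(e,c), marked(e,e), marked(f,c), marked(f,f)}
optimal plan length = 3; 3 > 2

No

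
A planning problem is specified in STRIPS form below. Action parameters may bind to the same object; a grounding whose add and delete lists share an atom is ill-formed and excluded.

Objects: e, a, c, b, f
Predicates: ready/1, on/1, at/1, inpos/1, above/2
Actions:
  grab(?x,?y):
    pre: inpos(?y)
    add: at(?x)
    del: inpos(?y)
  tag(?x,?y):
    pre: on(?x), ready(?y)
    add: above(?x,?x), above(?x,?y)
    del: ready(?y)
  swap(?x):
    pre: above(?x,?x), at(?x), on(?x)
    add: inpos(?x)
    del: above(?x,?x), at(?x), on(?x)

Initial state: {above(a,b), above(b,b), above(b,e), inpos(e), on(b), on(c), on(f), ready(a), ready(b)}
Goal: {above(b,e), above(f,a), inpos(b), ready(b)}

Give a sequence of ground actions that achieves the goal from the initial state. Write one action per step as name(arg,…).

grab(b,e); tag(f,a); swap(b)

1. grab(b,e)  →  {above(a,b), above(b,b), above(b,e), at(b), on(b), on(c), on(f), ready(a), ready(b)}
2. tag(f,a)  →  {above(a,b), above(b,b), above(b,e), above(f,a), above(f,f), at(b), on(b), on(c), on(f), ready(b)}
3. swap(b)  →  {above(a,b), above(b,e), above(f,a), above(f,f), inpos(b), on(c), on(f), ready(b)}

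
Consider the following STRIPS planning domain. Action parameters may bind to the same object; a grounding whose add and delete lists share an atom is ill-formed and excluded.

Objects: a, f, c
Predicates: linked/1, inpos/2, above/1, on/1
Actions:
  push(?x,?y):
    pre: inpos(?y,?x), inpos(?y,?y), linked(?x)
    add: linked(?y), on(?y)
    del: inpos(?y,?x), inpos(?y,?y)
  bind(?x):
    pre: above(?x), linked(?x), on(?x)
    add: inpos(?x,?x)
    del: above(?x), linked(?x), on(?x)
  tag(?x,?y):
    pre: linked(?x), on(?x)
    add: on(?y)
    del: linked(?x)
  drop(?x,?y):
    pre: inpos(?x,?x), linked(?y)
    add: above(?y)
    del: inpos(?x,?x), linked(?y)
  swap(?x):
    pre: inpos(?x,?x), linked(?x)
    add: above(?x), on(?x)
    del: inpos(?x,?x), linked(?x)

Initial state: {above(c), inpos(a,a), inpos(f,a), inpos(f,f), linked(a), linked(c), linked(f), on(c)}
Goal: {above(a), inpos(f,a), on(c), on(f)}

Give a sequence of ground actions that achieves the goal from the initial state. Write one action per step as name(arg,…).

push(f,f); drop(a,a)

1. push(f,f)  →  {above(c), inpos(a,a), inpos(f,a), linked(a), linked(c), linked(f), on(c), on(f)}
2. drop(a,a)  →  {above(a), above(c), inpos(f,a), linked(c), linked(f), on(c), on(f)}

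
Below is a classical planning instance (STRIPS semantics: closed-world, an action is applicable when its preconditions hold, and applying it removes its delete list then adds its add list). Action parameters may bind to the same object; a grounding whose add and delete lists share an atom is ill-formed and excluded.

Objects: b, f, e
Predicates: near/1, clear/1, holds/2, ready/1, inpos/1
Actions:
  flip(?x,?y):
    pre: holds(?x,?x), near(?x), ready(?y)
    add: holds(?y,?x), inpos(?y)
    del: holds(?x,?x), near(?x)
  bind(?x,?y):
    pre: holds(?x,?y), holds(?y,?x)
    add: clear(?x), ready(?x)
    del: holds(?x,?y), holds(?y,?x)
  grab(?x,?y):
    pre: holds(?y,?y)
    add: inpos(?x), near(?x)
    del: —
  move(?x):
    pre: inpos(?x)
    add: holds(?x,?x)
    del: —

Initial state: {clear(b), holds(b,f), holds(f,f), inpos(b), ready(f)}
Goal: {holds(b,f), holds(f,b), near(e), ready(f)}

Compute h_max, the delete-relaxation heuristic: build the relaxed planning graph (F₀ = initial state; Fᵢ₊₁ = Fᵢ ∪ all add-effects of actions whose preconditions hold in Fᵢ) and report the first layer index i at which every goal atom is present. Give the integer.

2

F0 = init (5 atoms)
F1 = F0 ∪ {clear(f), holds(b,b), inpos(e), inpos(f), near(b), near(e), near(f)}  (12 atoms)
F2 = F1 ∪ {holds(e,e), holds(f,b), ready(b)}  (15 atoms)
goal ⊆ F2  ⇒  h_max = 2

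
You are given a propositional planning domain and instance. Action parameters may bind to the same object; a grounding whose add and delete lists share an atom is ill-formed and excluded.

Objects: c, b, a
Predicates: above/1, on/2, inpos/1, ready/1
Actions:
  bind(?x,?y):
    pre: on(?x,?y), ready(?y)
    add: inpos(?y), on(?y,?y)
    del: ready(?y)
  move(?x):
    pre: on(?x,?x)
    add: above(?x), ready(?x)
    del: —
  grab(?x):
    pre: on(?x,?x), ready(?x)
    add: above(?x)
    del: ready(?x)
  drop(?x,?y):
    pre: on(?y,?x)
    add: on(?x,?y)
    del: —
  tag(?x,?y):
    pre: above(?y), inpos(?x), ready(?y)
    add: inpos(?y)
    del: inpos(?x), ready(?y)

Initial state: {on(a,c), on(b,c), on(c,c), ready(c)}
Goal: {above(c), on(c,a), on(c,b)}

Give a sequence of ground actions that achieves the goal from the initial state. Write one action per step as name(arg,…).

move(c); drop(c,b); drop(c,a)

1. move(c)  →  {above(c), on(a,c), on(b,c), on(c,c), ready(c)}
2. drop(c,b)  →  {above(c), on(a,c), on(b,c), on(c,b), on(c,c), ready(c)}
3. drop(c,a)  →  {above(c), on(a,c), on(b,c), on(c,a), on(c,b), on(c,c), ready(c)}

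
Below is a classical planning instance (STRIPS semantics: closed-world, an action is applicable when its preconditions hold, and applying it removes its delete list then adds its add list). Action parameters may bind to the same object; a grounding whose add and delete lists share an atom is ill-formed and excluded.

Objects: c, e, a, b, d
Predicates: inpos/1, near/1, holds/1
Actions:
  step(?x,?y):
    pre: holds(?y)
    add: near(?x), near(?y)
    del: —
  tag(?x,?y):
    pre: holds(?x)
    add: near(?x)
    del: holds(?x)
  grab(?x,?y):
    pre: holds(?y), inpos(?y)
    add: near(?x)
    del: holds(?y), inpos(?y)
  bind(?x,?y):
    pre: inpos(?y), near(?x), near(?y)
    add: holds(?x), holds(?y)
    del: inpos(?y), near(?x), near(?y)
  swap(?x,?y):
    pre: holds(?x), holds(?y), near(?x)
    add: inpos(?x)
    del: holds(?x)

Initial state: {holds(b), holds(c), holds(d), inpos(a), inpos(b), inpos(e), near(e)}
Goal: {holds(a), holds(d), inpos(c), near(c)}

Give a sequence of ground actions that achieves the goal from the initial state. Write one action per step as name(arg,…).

step(a,c); bind(e,a); swap(c,c)

1. step(a,c)  →  {holds(b), holds(c), holds(d), inpos(a), inpos(b), inpos(e), near(a), near(c), near(e)}
2. bind(e,a)  →  {holds(a), holds(b), holds(c), holds(d), holds(e), inpos(b), inpos(e), near(c)}
3. swap(c,c)  →  {holds(a), holds(b), holds(d), holds(e), inpos(b), inpos(c), inpos(e), near(c)}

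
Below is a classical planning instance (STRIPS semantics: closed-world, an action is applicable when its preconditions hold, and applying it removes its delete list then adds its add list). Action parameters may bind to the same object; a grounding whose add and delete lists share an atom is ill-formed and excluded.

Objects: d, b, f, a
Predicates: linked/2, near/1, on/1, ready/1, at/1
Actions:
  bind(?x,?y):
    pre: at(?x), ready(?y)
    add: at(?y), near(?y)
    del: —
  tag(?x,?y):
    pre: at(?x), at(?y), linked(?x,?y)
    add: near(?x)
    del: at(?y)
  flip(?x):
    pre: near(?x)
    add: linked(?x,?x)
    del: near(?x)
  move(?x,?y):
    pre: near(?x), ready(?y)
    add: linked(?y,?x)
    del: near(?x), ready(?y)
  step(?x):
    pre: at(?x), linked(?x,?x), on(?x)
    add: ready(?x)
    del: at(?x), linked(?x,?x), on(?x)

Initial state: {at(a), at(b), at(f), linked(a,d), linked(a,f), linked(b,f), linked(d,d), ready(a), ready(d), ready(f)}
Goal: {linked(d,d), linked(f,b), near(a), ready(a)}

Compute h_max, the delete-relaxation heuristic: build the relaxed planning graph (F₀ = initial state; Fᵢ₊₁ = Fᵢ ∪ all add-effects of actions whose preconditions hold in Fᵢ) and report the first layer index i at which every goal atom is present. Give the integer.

2

F0 = init (10 atoms)
F1 = F0 ∪ {at(d), near(a), near(b), near(d), near(f)}  (15 atoms)
F2 = F1 ∪ {linked(a,a), linked(a,b), linked(b,b), linked(d,a), linked(d,b), linked(d,f), linked(f,a), linked(f,b), linked(f,d), linked(f,f)}  (25 atoms)
goal ⊆ F2  ⇒  h_max = 2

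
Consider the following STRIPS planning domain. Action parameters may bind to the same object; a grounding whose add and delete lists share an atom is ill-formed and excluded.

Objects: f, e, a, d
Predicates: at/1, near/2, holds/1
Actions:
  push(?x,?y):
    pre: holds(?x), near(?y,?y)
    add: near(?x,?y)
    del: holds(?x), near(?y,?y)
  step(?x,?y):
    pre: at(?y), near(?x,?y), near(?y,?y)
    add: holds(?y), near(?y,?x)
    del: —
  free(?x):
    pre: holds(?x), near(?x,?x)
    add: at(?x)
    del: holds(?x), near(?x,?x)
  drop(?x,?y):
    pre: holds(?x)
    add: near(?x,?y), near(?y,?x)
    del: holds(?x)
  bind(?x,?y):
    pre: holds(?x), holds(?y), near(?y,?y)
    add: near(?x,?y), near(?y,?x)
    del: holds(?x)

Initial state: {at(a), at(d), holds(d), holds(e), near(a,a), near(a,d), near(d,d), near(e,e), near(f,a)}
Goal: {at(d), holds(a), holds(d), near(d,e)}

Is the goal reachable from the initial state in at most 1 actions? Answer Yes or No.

No

1. step(f,a)  →  {at(a), at(d), holds(a), holds(d), holds(e), near(a,a), near(a,d), near(a,f), near(d,d), near(e,e), near(f,a)}
2. drop(e,d)  →  {at(a), at(d), holds(a), holds(d), near(a,a), near(a,d), near(a,f), near(d,d), near(d,e), near(e,d), near(e,e), near(f,a)}
optimal plan length = 2; 2 > 1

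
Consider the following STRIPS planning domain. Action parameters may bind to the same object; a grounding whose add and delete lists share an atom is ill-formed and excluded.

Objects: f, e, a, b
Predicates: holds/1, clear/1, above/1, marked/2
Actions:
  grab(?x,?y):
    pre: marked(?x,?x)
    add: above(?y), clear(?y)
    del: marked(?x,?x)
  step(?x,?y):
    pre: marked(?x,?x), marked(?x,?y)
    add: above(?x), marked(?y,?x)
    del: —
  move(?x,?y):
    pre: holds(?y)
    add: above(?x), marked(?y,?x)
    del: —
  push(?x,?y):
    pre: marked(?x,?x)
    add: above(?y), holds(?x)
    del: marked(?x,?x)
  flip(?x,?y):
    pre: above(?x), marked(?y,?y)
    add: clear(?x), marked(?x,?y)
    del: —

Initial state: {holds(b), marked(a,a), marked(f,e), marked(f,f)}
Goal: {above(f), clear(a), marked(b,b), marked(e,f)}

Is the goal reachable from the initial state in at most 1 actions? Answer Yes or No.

1. grab(a,a)  →  {above(a), clear(a), holds(b), marked(f,e), marked(f,f)}
2. step(f,e)  →  {above(a), above(f), clear(a), holds(b), marked(e,f), marked(f,e), marked(f,f)}
3. move(b,b)  →  {above(a), above(b), above(f), clear(a), holds(b), marked(b,b), marked(e,f), marked(f,e), marked(f,f)}
optimal plan length = 3; 3 > 1

No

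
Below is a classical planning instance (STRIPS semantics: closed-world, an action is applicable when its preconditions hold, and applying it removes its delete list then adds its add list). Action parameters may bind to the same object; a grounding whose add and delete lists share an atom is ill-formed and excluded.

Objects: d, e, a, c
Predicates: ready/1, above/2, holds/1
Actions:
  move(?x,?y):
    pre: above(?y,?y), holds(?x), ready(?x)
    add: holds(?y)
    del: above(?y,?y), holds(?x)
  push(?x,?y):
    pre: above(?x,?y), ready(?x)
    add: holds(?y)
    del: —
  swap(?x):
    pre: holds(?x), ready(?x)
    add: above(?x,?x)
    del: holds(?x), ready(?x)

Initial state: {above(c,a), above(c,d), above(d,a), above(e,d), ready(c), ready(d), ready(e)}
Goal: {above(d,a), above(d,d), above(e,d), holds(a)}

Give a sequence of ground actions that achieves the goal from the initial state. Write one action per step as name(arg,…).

1. push(d,a)  →  {above(c,a), above(c,d), above(d,a), above(e,d), holds(a), ready(c), ready(d), ready(e)}
2. push(e,d)  →  {above(c,a), above(c,d), above(d,a), above(e,d), holds(a), holds(d), ready(c), ready(d), ready(e)}
3. swap(d)  →  {above(c,a), above(c,d), above(d,a), above(d,d), above(e,d), holds(a), ready(c), ready(e)}

push(d,a); push(e,d); swap(d)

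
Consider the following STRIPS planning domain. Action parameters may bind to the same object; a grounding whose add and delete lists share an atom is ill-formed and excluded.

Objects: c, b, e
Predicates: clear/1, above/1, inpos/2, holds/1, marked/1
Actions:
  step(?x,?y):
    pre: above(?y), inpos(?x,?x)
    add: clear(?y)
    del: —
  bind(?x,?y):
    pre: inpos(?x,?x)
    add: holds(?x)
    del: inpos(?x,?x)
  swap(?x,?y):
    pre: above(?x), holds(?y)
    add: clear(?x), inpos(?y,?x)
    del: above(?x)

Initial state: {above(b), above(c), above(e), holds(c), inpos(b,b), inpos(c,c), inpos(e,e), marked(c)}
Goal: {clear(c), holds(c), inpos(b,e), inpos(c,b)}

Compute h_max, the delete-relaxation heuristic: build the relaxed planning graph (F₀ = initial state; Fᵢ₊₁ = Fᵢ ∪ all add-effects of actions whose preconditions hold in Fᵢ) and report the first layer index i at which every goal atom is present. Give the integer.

F0 = init (8 atoms)
F1 = F0 ∪ {clear(b), clear(c), clear(e), holds(b), holds(e), inpos(c,b), inpos(c,e)}  (15 atoms)
F2 = F1 ∪ {inpos(b,c), inpos(b,e), inpos(e,b), inpos(e,c)}  (19 atoms)
goal ⊆ F2  ⇒  h_max = 2

2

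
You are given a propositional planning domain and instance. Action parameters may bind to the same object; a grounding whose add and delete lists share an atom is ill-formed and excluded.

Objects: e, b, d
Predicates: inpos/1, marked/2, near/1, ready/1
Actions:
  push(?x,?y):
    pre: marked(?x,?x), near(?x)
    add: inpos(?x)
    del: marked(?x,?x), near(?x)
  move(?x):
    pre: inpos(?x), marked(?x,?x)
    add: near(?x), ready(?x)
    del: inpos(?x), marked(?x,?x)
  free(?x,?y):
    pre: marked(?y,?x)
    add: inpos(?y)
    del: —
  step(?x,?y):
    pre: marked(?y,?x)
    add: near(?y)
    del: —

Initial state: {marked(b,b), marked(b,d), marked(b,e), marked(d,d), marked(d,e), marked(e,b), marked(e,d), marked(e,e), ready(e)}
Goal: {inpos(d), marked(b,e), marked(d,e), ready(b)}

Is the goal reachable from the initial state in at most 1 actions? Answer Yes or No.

1. free(e,b)  →  {inpos(b), marked(b,b), marked(b,d), marked(b,e), marked(d,d), marked(d,e), marked(e,b), marked(e,d), marked(e,e), ready(e)}
2. move(b)  →  {marked(b,d), marked(b,e), marked(d,d), marked(d,e), marked(e,b), marked(e,d), marked(e,e), near(b), ready(b), ready(e)}
3. free(e,d)  →  {inpos(d), marked(b,d), marked(b,e), marked(d,d), marked(d,e), marked(e,b), marked(e,d), marked(e,e), near(b), ready(b), ready(e)}
optimal plan length = 3; 3 > 1

No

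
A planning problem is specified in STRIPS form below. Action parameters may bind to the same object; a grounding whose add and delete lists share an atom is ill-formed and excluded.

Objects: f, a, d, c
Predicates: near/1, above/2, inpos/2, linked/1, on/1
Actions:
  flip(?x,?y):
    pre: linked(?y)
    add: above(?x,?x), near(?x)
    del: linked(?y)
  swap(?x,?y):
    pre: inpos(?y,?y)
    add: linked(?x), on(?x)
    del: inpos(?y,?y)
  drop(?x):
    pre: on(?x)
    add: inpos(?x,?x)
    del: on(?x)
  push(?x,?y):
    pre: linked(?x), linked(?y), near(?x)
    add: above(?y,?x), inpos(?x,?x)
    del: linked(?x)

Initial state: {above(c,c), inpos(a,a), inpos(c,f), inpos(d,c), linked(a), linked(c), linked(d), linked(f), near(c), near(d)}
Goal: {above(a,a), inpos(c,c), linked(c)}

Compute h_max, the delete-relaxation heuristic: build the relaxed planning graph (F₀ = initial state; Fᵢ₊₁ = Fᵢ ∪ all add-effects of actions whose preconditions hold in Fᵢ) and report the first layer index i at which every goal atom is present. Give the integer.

1

F0 = init (10 atoms)
F1 = F0 ∪ {above(a,a), above(a,c), above(a,d), above(c,d), above(d,c), above(d,d), above(f,c), above(f,d), above(f,f), inpos(c,c), inpos(d,d), near(a), near(f), on(a), on(c), on(d), on(f)}  (27 atoms)
goal ⊆ F1  ⇒  h_max = 1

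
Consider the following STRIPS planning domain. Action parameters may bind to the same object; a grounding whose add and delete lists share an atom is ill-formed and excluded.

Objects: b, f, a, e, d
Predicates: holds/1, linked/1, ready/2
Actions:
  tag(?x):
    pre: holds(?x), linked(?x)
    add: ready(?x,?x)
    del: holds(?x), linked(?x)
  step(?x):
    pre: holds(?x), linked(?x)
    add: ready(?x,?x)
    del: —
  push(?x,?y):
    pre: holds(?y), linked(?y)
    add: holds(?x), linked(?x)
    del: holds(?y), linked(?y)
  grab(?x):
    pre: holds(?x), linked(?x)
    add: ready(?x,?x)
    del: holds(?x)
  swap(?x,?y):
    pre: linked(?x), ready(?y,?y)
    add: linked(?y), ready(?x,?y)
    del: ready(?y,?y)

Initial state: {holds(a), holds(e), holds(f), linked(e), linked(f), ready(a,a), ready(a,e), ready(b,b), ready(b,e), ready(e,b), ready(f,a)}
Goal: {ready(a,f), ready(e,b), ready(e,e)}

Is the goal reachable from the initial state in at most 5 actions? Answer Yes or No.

1. tag(f)  →  {holds(a), holds(e), linked(e), ready(a,a), ready(a,e), ready(b,b), ready(b,e), ready(e,b), ready(f,a), ready(f,f)}
2. step(e)  →  {holds(a), holds(e), linked(e), ready(a,a), ready(a,e), ready(b,b), ready(b,e), ready(e,b), ready(e,e), ready(f,a), ready(f,f)}
3. push(a,e)  →  {holds(a), linked(a), ready(a,a), ready(a,e), ready(b,b), ready(b,e), ready(e,b), ready(e,e), ready(f,a), ready(f,f)}
4. swap(a,f)  →  {holds(a), linked(a), linked(f), ready(a,a), ready(a,e), ready(a,f), ready(b,b), ready(b,e), ready(e,b), ready(e,e), ready(f,a)}
optimal plan length = 4; 4 ≤ 5

Yes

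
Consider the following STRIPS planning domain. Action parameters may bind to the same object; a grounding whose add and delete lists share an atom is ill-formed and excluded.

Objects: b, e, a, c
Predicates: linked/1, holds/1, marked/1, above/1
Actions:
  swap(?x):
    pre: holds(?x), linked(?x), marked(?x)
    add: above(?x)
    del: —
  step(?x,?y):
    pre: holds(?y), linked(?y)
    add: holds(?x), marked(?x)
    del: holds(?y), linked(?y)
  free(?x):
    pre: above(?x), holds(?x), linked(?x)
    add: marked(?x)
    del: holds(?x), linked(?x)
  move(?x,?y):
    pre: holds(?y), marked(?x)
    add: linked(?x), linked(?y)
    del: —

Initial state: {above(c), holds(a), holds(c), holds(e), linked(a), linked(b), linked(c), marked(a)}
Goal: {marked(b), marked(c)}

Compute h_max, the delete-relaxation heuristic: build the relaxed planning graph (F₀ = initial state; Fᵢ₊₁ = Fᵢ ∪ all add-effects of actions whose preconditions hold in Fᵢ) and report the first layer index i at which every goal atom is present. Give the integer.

1

F0 = init (8 atoms)
F1 = F0 ∪ {above(a), holds(b), linked(e), marked(b), marked(c), marked(e)}  (14 atoms)
goal ⊆ F1  ⇒  h_max = 1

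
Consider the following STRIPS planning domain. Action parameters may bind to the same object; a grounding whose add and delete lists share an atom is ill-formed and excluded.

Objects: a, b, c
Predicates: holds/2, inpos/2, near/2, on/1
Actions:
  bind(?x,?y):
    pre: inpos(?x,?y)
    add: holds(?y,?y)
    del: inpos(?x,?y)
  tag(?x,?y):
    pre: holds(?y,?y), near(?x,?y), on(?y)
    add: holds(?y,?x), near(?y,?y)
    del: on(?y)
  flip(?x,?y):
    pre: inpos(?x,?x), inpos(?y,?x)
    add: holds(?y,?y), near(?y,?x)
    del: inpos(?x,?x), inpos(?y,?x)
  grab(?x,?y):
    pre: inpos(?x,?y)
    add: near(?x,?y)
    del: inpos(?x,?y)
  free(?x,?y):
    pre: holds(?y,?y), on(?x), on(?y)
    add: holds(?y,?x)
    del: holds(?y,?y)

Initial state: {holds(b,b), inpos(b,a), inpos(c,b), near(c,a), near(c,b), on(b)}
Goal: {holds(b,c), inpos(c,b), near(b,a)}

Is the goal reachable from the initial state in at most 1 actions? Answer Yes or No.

1. tag(c,b)  →  {holds(b,b), holds(b,c), inpos(b,a), inpos(c,b), near(b,b), near(c,a), near(c,b)}
2. grab(b,a)  →  {holds(b,b), holds(b,c), inpos(c,b), near(b,a), near(b,b), near(c,a), near(c,b)}
optimal plan length = 2; 2 > 1

No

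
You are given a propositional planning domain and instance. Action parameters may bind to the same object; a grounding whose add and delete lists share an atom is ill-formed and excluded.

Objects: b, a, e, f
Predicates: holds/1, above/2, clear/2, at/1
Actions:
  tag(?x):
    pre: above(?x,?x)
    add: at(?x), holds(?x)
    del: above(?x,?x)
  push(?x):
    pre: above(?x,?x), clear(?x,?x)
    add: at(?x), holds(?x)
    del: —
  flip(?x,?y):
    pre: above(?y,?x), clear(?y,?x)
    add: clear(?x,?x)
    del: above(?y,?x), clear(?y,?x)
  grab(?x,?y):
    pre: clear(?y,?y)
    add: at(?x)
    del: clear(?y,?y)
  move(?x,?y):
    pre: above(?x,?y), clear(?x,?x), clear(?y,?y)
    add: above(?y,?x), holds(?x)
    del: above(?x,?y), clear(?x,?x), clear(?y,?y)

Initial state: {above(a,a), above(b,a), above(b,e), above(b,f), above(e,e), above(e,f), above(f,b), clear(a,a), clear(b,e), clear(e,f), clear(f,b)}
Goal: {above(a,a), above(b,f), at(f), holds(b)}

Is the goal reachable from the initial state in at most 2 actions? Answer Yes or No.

1. flip(b,f)  →  {above(a,a), above(b,a), above(b,e), above(b,f), above(e,e), above(e,f), clear(a,a), clear(b,b), clear(b,e), clear(e,f)}
2. flip(e,b)  →  {above(a,a), above(b,a), above(b,f), above(e,e), above(e,f), clear(a,a), clear(b,b), clear(e,e), clear(e,f)}
3. grab(f,e)  →  {above(a,a), above(b,a), above(b,f), above(e,e), above(e,f), at(f), clear(a,a), clear(b,b), clear(e,f)}
4. move(b,a)  →  {above(a,a), above(a,b), above(b,f), above(e,e), above(e,f), at(f), clear(e,f), holds(b)}
optimal plan length = 4; 4 > 2

No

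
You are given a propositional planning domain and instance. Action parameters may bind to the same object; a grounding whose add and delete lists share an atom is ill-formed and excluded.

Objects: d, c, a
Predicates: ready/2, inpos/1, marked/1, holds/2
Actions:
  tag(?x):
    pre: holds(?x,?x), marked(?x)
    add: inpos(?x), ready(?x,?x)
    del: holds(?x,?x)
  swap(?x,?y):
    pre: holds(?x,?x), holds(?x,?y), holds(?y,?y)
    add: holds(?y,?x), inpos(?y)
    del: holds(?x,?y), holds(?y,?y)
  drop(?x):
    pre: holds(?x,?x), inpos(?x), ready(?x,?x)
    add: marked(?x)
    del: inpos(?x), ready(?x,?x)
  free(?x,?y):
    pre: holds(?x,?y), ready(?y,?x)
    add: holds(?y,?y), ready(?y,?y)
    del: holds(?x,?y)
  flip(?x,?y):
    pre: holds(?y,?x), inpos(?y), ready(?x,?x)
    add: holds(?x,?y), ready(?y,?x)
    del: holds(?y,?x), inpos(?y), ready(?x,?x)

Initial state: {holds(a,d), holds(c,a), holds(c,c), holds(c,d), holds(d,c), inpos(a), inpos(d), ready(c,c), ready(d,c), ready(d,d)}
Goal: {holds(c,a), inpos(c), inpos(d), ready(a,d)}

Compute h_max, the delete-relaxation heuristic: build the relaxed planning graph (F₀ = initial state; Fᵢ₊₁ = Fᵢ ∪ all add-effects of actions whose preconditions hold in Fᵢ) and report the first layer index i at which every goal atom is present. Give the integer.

F0 = init (10 atoms)
F1 = F0 ∪ {holds(d,a), holds(d,d), ready(a,d)}  (13 atoms)
F2 = F1 ∪ {holds(a,a), inpos(c), marked(d), ready(a,a)}  (17 atoms)
goal ⊆ F2  ⇒  h_max = 2

2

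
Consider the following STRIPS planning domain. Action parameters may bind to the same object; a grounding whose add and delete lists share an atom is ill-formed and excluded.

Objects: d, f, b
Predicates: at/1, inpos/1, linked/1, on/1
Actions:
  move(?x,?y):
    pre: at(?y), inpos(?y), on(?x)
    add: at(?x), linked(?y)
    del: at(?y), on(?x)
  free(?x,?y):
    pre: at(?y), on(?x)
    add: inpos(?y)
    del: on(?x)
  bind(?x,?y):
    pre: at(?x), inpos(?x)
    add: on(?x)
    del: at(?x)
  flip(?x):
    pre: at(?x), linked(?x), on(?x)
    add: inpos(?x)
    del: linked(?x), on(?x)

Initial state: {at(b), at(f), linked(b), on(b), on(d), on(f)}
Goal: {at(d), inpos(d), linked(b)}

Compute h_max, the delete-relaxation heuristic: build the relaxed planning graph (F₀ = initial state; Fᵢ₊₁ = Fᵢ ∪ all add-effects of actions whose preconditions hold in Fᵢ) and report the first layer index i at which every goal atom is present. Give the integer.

3

F0 = init (6 atoms)
F1 = F0 ∪ {inpos(b), inpos(f)}  (8 atoms)
F2 = F1 ∪ {at(d), linked(f)}  (10 atoms)
F3 = F2 ∪ {inpos(d)}  (11 atoms)
goal ⊆ F3  ⇒  h_max = 3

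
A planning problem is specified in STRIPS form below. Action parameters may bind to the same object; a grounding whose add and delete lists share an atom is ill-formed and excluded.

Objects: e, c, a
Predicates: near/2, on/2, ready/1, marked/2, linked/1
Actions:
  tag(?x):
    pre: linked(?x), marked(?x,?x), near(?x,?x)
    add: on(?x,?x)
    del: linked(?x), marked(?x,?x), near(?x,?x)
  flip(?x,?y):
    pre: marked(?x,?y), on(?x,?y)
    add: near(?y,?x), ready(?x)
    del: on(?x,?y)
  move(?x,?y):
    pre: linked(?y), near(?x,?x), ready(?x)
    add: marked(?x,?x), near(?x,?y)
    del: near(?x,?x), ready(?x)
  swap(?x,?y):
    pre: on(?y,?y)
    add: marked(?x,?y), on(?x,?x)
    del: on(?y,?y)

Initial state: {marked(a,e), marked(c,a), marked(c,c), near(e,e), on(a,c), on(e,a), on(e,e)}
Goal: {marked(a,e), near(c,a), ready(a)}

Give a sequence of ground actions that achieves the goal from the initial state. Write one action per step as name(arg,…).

swap(c,e); swap(a,c); flip(a,c)

1. swap(c,e)  →  {marked(a,e), marked(c,a), marked(c,c), marked(c,e), near(e,e), on(a,c), on(c,c), on(e,a)}
2. swap(a,c)  →  {marked(a,c), marked(a,e), marked(c,a), marked(c,c), marked(c,e), near(e,e), on(a,a), on(a,c), on(e,a)}
3. flip(a,c)  →  {marked(a,c), marked(a,e), marked(c,a), marked(c,c), marked(c,e), near(c,a), near(e,e), on(a,a), on(e,a), ready(a)}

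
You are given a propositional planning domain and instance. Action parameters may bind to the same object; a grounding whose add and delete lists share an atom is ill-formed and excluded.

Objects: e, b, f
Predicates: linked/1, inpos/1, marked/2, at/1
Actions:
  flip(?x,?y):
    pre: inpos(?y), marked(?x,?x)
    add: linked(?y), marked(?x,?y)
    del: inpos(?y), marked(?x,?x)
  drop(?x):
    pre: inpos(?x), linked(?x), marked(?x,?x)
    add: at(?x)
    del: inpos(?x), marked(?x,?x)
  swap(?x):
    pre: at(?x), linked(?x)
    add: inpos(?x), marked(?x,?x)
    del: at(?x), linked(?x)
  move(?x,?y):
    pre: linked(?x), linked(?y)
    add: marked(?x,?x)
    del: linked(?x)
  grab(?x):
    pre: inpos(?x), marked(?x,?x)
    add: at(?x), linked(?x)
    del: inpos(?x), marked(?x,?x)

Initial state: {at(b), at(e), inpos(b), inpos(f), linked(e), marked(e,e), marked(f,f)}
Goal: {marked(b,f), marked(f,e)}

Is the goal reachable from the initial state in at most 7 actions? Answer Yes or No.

1. flip(e,b)  →  {at(b), at(e), inpos(f), linked(b), linked(e), marked(e,b), marked(f,f)}
2. swap(e)  →  {at(b), inpos(e), inpos(f), linked(b), marked(e,b), marked(e,e), marked(f,f)}
3. flip(f,e)  →  {at(b), inpos(f), linked(b), linked(e), marked(e,b), marked(e,e), marked(f,e)}
4. swap(b)  →  {inpos(b), inpos(f), linked(e), marked(b,b), marked(e,b), marked(e,e), marked(f,e)}
5. flip(b,f)  →  {inpos(b), linked(e), linked(f), marked(b,f), marked(e,b), marked(e,e), marked(f,e)}
optimal plan length = 5; 5 ≤ 7

Yes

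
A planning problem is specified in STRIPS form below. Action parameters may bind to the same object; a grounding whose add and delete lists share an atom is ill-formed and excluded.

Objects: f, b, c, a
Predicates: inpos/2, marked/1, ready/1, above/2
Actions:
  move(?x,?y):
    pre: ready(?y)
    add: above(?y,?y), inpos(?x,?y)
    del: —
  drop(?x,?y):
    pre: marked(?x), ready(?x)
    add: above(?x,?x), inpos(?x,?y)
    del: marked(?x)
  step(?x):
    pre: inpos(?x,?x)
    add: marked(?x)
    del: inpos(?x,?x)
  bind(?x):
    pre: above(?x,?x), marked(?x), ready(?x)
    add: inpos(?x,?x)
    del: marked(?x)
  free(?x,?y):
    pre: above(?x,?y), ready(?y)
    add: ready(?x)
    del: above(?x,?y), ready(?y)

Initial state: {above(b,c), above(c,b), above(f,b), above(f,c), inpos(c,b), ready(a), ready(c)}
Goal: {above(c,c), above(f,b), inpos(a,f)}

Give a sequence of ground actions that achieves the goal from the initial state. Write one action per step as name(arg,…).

1. move(f,c)  →  {above(b,c), above(c,b), above(c,c), above(f,b), above(f,c), inpos(c,b), inpos(f,c), ready(a), ready(c)}
2. free(f,c)  →  {above(b,c), above(c,b), above(c,c), above(f,b), inpos(c,b), inpos(f,c), ready(a), ready(f)}
3. move(a,f)  →  {above(b,c), above(c,b), above(c,c), above(f,b), above(f,f), inpos(a,f), inpos(c,b), inpos(f,c), ready(a), ready(f)}

move(f,c); free(f,c); move(a,f)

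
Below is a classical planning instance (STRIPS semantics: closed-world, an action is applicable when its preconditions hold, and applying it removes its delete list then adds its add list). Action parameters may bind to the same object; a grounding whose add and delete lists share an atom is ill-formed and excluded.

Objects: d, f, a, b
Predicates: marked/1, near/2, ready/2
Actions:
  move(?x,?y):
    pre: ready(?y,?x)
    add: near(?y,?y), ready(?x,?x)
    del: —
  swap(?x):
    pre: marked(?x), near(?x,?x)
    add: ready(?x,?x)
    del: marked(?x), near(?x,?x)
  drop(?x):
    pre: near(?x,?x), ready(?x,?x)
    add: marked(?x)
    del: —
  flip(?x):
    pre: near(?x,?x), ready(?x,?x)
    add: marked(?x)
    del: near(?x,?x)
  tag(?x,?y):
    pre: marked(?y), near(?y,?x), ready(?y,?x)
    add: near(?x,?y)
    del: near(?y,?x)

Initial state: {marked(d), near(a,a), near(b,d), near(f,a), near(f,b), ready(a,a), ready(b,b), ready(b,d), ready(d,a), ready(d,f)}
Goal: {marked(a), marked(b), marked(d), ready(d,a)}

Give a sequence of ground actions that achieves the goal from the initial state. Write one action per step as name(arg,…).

1. move(d,b)  →  {marked(d), near(a,a), near(b,b), near(b,d), near(f,a), near(f,b), ready(a,a), ready(b,b), ready(b,d), ready(d,a), ready(d,d), ready(d,f)}
2. drop(a)  →  {marked(a), marked(d), near(a,a), near(b,b), near(b,d), near(f,a), near(f,b), ready(a,a), ready(b,b), ready(b,d), ready(d,a), ready(d,d), ready(d,f)}
3. drop(b)  →  {marked(a), marked(b), marked(d), near(a,a), near(b,b), near(b,d), near(f,a), near(f,b), ready(a,a), ready(b,b), ready(b,d), ready(d,a), ready(d,d), ready(d,f)}

move(d,b); drop(a); drop(b)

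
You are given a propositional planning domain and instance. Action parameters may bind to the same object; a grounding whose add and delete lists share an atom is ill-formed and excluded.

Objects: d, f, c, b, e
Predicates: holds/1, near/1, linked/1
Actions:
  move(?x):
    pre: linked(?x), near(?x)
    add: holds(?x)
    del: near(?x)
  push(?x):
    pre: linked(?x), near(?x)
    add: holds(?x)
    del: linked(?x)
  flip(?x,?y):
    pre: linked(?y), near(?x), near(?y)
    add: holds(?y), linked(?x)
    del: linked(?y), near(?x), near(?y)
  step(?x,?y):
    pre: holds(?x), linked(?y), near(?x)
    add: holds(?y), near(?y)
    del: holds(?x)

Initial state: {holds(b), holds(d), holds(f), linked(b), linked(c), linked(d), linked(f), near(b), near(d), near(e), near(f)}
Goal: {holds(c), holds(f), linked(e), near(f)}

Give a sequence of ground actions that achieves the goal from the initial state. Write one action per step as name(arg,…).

1. flip(e,d)  →  {holds(b), holds(d), holds(f), linked(b), linked(c), linked(e), linked(f), near(b), near(f)}
2. step(b,c)  →  {holds(c), holds(d), holds(f), linked(b), linked(c), linked(e), linked(f), near(b), near(c), near(f)}

flip(e,d); step(b,c)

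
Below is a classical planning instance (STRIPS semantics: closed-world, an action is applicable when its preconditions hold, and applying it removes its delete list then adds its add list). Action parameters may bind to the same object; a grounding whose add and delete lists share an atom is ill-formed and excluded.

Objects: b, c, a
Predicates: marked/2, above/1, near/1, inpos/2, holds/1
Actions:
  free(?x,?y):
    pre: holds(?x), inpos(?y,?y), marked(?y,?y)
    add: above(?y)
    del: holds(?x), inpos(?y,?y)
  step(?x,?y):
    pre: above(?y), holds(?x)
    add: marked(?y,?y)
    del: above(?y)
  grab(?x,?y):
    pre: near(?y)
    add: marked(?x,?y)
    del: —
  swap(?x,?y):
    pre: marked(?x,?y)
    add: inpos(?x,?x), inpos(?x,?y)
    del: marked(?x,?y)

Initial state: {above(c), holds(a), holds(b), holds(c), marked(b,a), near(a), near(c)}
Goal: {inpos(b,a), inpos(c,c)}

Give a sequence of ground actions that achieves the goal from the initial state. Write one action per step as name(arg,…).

1. step(b,c)  →  {holds(a), holds(b), holds(c), marked(b,a), marked(c,c), near(a), near(c)}
2. swap(b,a)  →  {holds(a), holds(b), holds(c), inpos(b,a), inpos(b,b), marked(c,c), near(a), near(c)}
3. swap(c,c)  →  {holds(a), holds(b), holds(c), inpos(b,a), inpos(b,b), inpos(c,c), near(a), near(c)}

step(b,c); swap(b,a); swap(c,c)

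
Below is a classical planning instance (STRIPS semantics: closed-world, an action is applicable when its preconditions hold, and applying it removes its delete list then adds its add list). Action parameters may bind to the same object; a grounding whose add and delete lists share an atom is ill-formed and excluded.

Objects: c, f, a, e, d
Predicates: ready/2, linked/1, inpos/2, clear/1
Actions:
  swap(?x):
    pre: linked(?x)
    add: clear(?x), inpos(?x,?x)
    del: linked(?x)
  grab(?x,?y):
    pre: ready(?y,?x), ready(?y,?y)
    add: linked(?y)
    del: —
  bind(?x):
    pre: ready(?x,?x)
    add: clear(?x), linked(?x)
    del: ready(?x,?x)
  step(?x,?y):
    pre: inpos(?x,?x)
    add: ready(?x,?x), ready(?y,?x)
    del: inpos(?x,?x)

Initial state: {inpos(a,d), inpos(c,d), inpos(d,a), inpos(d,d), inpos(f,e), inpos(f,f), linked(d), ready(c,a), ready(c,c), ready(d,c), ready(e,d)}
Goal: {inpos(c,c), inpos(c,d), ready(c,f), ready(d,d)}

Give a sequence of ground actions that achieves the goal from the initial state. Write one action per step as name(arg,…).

grab(c,c); swap(c); step(f,c); step(d,c)

1. grab(c,c)  →  {inpos(a,d), inpos(c,d), inpos(d,a), inpos(d,d), inpos(f,e), inpos(f,f), linked(c), linked(d), ready(c,a), ready(c,c), ready(d,c), ready(e,d)}
2. swap(c)  →  {clear(c), inpos(a,d), inpos(c,c), inpos(c,d), inpos(d,a), inpos(d,d), inpos(f,e), inpos(f,f), linked(d), ready(c,a), ready(c,c), ready(d,c), ready(e,d)}
3. step(f,c)  →  {clear(c), inpos(a,d), inpos(c,c), inpos(c,d), inpos(d,a), inpos(d,d), inpos(f,e), linked(d), ready(c,a), ready(c,c), ready(c,f), ready(d,c), ready(e,d), ready(f,f)}
4. step(d,c)  →  {clear(c), inpos(a,d), inpos(c,c), inpos(c,d), inpos(d,a), inpos(f,e), linked(d), ready(c,a), ready(c,c), ready(c,d), ready(c,f), ready(d,c), ready(d,d), ready(e,d), ready(f,f)}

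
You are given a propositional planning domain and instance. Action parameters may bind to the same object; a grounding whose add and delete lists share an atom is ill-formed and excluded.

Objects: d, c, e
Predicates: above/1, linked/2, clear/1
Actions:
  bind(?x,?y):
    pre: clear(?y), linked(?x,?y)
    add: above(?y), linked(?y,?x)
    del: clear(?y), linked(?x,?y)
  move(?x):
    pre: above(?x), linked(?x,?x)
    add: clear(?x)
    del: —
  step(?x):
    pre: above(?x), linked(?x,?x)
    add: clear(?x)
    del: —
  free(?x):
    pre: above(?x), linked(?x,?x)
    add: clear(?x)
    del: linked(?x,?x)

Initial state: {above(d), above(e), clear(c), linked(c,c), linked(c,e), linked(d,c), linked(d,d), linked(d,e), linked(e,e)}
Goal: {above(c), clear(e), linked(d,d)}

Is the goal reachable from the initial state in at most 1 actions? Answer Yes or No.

No

1. bind(d,c)  →  {above(c), above(d), above(e), linked(c,c), linked(c,d), linked(c,e), linked(d,d), linked(d,e), linked(e,e)}
2. move(e)  →  {above(c), above(d), above(e), clear(e), linked(c,c), linked(c,d), linked(c,e), linked(d,d), linked(d,e), linked(e,e)}
optimal plan length = 2; 2 > 1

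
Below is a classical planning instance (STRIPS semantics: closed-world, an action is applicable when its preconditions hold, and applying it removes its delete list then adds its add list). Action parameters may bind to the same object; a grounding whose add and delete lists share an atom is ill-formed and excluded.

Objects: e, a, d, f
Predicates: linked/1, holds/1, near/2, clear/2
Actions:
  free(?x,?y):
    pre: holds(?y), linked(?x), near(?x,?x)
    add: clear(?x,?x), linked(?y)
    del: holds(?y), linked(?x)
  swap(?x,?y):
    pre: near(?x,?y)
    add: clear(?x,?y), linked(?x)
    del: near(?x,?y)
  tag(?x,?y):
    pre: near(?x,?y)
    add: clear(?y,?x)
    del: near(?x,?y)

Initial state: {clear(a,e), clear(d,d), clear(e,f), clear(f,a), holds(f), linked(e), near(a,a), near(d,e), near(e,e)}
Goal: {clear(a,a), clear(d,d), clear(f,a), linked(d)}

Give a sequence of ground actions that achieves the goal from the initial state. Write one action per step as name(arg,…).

swap(a,a); swap(d,e)

1. swap(a,a)  →  {clear(a,a), clear(a,e), clear(d,d), clear(e,f), clear(f,a), holds(f), linked(a), linked(e), near(d,e), near(e,e)}
2. swap(d,e)  →  {clear(a,a), clear(a,e), clear(d,d), clear(d,e), clear(e,f), clear(f,a), holds(f), linked(a), linked(d), linked(e), near(e,e)}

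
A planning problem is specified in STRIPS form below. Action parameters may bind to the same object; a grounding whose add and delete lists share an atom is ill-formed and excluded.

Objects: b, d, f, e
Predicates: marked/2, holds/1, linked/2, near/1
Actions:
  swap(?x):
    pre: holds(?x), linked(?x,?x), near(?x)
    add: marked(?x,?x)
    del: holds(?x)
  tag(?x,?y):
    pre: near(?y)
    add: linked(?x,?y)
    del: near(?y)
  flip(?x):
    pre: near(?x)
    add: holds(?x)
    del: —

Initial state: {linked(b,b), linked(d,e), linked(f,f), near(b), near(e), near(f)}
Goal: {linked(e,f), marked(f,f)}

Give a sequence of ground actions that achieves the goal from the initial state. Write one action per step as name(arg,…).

flip(f); swap(f); tag(e,f)

1. flip(f)  →  {holds(f), linked(b,b), linked(d,e), linked(f,f), near(b), near(e), near(f)}
2. swap(f)  →  {linked(b,b), linked(d,e), linked(f,f), marked(f,f), near(b), near(e), near(f)}
3. tag(e,f)  →  {linked(b,b), linked(d,e), linked(e,f), linked(f,f), marked(f,f), near(b), near(e)}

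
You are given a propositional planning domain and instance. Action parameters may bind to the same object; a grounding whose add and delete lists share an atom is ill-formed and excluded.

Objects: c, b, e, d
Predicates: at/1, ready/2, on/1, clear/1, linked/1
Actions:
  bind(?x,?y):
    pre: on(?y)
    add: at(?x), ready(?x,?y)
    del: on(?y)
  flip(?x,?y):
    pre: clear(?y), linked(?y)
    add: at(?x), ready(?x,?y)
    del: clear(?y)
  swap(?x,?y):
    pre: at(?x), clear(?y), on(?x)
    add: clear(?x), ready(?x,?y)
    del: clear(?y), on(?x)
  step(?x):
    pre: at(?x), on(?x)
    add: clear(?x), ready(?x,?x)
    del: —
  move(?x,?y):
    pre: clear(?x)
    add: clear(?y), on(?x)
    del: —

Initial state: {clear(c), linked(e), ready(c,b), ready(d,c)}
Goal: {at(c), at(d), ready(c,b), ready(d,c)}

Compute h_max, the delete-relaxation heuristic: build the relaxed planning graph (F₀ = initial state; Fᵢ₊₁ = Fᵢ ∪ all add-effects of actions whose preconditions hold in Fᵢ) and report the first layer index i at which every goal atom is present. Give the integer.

F0 = init (4 atoms)
F1 = F0 ∪ {clear(b), clear(d), clear(e), on(c)}  (8 atoms)
F2 = F1 ∪ {at(b), at(c), at(d), at(e), on(b), on(d), on(e), ready(b,c), ready(b,e), ready(c,c), ready(c,e), ready(d,e), ready(e,c), ready(e,e)}  (22 atoms)
goal ⊆ F2  ⇒  h_max = 2

2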